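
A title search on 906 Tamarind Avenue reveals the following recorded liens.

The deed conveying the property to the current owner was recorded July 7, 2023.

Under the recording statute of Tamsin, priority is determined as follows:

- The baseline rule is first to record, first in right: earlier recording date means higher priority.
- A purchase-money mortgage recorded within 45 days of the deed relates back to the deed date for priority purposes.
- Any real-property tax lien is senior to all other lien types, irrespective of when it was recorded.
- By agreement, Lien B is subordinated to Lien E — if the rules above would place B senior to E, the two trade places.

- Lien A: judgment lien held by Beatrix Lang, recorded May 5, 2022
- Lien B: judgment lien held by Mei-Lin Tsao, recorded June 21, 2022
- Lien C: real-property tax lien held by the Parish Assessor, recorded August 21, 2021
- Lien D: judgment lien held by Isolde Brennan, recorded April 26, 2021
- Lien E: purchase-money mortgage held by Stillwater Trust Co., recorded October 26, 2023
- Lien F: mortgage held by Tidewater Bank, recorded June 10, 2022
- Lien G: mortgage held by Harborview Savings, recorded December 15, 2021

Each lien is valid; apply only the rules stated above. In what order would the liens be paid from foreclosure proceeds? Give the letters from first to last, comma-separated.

C, D, G, A, F, E, B

Adjusting effective dates: E missed the 45-day window (111 days after the deed), so its recording date stands.
As a real-property tax lien, C is senior to every other lien.
Ordering the rest by effective date: D (April 26, 2021), G (December 15, 2021), A (May 5, 2022), F (June 10, 2022), B (June 21, 2022), E (October 26, 2023).
The subordination applies — B was senior to E — so B and E swap.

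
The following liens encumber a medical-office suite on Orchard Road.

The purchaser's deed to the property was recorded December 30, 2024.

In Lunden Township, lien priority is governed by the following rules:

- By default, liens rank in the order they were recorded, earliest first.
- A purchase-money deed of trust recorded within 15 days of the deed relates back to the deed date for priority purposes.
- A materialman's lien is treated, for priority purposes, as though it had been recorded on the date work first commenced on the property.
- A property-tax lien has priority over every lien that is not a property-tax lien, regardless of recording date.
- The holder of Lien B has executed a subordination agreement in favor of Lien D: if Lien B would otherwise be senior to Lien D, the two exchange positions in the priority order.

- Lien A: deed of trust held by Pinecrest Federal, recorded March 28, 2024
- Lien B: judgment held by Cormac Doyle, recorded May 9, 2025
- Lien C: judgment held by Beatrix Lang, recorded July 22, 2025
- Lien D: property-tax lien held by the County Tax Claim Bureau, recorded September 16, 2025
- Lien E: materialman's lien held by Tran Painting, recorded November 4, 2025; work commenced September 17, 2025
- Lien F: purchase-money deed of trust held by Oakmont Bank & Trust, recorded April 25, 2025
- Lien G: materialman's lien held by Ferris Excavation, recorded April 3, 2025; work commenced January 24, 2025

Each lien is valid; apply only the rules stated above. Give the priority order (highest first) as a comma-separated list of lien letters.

D, A, G, F, B, C, E

Adjusting effective dates: E's effective date is September 17, 2025, when work began; F was recorded 116 days after the deed, outside the 15-day window, so it keeps its recording date; G is treated as recorded January 24, 2025, the work-commencement date.
D is a property-tax lien, so it outranks all other liens regardless of date.
The other liens, earliest effective date first: A (March 28, 2024), G (January 24, 2025), F (April 25, 2025), B (May 9, 2025), C (July 22, 2025), E (September 17, 2025).
B already ranks below D; the subordination has no effect.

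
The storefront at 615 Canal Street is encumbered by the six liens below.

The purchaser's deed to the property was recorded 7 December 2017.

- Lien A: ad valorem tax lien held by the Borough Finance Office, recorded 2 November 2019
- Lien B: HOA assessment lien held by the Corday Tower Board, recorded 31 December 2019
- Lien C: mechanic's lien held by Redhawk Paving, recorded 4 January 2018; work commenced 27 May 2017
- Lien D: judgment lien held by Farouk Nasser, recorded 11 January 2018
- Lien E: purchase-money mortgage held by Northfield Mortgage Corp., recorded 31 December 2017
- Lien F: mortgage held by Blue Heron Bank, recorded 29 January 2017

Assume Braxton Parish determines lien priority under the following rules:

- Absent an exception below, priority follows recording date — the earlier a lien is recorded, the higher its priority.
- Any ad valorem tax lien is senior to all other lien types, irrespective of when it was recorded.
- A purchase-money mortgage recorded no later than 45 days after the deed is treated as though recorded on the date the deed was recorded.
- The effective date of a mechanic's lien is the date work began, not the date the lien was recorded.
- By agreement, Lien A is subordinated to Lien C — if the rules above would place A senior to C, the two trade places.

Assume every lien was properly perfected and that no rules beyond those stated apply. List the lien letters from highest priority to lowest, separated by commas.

C, F, A, E, D, B

First, effective dates: C relates back to 27 May 2017 (work commenced); E was recorded within the 45-day window, so its effective date is the deed date 7 December 2017.
A is an ad valorem tax lien, so it outranks all other liens regardless of date.
Remaining liens by effective date: F (29 January 2017), C (27 May 2017), E (7 December 2017), D (11 January 2018), B (31 December 2019).
A would otherwise be senior to C, so under the subordination agreement A and C exchange positions.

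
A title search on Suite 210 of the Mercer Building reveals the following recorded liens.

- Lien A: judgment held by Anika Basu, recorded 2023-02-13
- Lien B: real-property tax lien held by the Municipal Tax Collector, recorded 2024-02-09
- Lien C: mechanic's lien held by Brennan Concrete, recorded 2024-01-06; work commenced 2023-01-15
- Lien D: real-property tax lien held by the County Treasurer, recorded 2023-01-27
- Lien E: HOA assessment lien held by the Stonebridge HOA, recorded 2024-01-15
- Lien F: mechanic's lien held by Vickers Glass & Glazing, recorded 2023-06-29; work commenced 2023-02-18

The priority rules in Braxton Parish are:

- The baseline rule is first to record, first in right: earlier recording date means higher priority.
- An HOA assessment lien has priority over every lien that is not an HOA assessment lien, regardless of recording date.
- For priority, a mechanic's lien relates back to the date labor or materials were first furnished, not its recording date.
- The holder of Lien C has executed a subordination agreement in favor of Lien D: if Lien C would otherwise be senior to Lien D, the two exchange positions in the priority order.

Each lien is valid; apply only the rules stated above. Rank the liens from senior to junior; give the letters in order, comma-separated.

E, D, C, A, F, B

First, effective dates: C is treated as recorded 2023-01-15, the work-commencement date; F relates back to 2023-02-18 (work commenced).
E is an HOA assessment lien, so it outranks all other liens regardless of date.
Among the remaining liens, by effective date: C (2023-01-15), D (2023-01-27), A (2023-02-13), F (2023-02-18), B (2024-02-09).
C is senior to D before the subordination, so the two trade places.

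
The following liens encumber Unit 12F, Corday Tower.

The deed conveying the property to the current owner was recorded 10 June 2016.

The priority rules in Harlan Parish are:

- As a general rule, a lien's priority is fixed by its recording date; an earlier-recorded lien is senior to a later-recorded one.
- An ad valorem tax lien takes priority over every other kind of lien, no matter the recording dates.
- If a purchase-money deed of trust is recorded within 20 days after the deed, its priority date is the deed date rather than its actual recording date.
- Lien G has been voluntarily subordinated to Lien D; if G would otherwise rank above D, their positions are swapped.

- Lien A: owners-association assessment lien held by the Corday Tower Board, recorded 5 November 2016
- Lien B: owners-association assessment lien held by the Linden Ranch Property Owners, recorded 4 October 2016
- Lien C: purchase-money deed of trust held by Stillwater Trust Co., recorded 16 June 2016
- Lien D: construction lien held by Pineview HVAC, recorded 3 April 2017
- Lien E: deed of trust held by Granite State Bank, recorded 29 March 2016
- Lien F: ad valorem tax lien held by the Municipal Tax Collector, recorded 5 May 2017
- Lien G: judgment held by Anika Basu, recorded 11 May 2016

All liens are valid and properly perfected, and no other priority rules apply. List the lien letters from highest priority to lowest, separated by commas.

First, effective dates: C relates back to the deed date 10 June 2016.
F is an ad valorem tax lien and takes priority over every other lien.
Remaining liens by effective date: E (29 March 2016), G (11 May 2016), C (10 June 2016), B (4 October 2016), A (5 November 2016), D (3 April 2017).
The subordination applies — G was senior to D — so G and D swap.

F, E, D, C, B, A, G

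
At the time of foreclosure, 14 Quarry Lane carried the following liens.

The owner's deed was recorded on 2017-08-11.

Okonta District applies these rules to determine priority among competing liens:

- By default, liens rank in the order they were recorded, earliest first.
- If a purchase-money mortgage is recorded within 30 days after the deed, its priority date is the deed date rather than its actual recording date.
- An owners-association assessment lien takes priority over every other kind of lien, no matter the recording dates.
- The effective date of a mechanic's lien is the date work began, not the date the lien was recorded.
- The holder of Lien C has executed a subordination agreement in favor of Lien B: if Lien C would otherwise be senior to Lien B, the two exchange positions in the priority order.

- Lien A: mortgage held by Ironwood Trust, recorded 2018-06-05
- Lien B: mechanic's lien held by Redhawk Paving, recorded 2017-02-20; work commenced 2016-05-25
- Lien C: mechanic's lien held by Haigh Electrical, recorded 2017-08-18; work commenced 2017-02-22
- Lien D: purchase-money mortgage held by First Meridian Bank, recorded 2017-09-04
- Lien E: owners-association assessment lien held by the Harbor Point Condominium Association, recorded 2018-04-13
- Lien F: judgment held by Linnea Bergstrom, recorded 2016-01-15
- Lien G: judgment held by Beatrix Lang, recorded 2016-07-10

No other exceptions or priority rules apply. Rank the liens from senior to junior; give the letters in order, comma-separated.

E, F, B, G, C, D, A

Effective dates after the stated exceptions: B is treated as recorded 2016-05-25, the work-commencement date; C's effective date is 2017-02-22, when work began; D was recorded within the 30-day window, so its effective date is the deed date 2017-08-11.
As an owners-association assessment lien, E is senior to every other lien.
Remaining liens by effective date: F (2016-01-15), B (2016-05-25), G (2016-07-10), C (2017-02-22), D (2017-08-11), A (2018-06-05).
C already ranks below B; the subordination has no effect.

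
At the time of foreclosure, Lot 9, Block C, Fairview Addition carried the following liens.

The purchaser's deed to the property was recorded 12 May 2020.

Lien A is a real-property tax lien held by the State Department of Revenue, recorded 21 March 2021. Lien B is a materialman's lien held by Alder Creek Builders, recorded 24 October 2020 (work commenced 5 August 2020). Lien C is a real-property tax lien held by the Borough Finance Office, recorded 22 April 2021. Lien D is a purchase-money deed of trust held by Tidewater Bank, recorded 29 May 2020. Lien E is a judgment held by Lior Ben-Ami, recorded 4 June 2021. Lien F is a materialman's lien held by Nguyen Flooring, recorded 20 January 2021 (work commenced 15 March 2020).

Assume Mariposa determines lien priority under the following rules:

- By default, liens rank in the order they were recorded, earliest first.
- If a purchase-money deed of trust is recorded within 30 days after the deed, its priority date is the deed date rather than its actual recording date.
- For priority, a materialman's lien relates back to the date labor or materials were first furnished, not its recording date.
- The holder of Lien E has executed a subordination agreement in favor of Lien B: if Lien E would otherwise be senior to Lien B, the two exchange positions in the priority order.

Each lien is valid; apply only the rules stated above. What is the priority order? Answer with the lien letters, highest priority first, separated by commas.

First, effective dates: B relates back to 5 August 2020 (work commenced); D was recorded within the 30-day window, so its effective date is the deed date 12 May 2020; F is treated as recorded 15 March 2020, the work-commencement date.
By effective date, earliest first: F (15 March 2020), D (12 May 2020), B (5 August 2020), A (21 March 2021), C (22 April 2021), E (4 June 2021).
Since E is not senior to B, the subordination leaves the order unchanged.

F, D, B, A, C, E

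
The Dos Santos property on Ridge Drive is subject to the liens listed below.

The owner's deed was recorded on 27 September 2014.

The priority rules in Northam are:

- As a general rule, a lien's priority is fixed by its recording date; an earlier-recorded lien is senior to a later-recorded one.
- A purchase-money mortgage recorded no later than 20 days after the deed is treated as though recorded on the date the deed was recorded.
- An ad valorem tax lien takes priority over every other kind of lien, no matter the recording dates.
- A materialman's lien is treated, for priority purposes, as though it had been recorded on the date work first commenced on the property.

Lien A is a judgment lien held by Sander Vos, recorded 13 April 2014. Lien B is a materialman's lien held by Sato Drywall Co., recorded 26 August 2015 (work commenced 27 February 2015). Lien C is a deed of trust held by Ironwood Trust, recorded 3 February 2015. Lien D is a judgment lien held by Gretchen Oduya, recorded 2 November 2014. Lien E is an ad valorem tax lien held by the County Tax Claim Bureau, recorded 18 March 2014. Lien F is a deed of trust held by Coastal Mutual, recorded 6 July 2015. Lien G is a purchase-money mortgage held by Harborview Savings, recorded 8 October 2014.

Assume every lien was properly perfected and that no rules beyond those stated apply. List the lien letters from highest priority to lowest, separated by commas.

E, A, G, D, C, B, F

Adjusting effective dates: B is treated as recorded 27 February 2015, the work-commencement date; G's effective date is the deed date, 27 September 2014.
E is an ad valorem tax lien, so it outranks all other liens regardless of date.
Remaining liens by effective date: A (13 April 2014), G (27 September 2014), D (2 November 2014), C (3 February 2015), B (27 February 2015), F (6 July 2015).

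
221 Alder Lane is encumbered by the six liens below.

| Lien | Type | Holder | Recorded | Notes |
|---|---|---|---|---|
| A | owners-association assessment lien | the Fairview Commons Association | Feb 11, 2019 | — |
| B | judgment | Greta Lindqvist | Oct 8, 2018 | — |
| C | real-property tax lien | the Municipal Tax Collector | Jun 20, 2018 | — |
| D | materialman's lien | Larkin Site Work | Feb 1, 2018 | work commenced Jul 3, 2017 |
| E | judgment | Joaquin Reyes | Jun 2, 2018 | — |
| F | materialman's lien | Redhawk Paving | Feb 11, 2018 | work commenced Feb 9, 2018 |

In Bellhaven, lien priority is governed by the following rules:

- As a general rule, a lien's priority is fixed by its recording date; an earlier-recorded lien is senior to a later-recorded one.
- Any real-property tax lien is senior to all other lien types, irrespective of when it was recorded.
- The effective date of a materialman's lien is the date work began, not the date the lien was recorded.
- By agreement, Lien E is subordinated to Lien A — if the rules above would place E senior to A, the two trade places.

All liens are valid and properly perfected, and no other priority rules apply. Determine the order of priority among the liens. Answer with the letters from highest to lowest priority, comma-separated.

Effective dates: D is treated as recorded Jul 3, 2017, the work-commencement date; F is treated as recorded Feb 9, 2018, the work-commencement date.
C, as a real-property tax lien, has superpriority and ranks first.
Among the remaining liens, by effective date: D (Jul 3, 2017), F (Feb 9, 2018), E (Jun 2, 2018), B (Oct 8, 2018), A (Feb 11, 2019).
E would otherwise be senior to A, so under the subordination agreement E and A exchange positions.

C, D, F, A, B, E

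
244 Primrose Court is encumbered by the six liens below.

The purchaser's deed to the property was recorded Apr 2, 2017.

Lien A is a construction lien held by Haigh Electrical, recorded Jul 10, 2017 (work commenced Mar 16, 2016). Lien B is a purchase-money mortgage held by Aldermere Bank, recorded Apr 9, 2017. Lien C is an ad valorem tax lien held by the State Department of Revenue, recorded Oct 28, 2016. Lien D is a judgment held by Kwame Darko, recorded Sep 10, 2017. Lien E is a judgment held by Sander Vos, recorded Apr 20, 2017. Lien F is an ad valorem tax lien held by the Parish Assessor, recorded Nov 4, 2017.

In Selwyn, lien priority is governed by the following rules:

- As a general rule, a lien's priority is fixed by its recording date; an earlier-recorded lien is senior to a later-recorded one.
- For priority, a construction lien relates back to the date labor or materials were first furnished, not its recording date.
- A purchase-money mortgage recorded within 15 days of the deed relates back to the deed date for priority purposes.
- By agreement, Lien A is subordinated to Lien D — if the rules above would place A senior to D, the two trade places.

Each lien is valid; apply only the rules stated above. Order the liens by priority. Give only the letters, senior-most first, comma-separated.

D, C, B, E, A, F

Effective dates: A's effective date is Mar 16, 2016, when work began; B relates back to the deed date Apr 2, 2017.
Ordering by effective date: A (Mar 16, 2016), C (Oct 28, 2016), B (Apr 2, 2017), E (Apr 20, 2017), D (Sep 10, 2017), F (Nov 4, 2017).
The subordination applies — A was senior to D — so A and D swap.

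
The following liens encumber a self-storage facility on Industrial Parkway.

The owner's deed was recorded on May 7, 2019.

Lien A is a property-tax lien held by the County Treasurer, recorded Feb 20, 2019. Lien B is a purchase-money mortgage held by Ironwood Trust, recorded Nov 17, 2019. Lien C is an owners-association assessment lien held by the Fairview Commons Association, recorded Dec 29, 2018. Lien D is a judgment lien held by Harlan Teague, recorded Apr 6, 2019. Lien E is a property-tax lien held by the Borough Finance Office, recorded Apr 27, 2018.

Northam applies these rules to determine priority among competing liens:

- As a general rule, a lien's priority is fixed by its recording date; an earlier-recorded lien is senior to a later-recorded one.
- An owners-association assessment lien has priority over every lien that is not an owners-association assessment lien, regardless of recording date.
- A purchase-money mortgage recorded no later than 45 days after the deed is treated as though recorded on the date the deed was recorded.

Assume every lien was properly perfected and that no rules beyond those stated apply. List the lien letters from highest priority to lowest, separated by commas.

First, effective dates: B was recorded 194 days after the deed — beyond 45 days — so no relation-back applies.
As an owners-association assessment lien, C is senior to every other lien.
Ordering the rest by effective date: E (Apr 27, 2018), A (Feb 20, 2019), D (Apr 6, 2019), B (Nov 17, 2019).

C, E, A, D, B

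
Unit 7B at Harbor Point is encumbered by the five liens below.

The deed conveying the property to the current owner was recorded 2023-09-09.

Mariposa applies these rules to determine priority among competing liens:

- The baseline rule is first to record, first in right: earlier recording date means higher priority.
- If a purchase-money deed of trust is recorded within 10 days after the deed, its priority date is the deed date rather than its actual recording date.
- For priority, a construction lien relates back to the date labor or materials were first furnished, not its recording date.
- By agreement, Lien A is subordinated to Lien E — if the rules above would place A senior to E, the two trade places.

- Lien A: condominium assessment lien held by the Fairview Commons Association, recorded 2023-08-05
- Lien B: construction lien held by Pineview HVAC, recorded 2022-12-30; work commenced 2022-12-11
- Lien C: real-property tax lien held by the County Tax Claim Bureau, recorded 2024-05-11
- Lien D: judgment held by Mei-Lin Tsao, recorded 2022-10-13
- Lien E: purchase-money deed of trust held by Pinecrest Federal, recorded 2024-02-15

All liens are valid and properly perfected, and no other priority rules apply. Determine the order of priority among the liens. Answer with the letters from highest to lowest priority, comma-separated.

D, B, E, A, C

First, effective dates: B is treated as recorded 2022-12-11, the work-commencement date; E was recorded 159 days after the deed — beyond 10 days — so no relation-back applies.
By effective date: D (2022-10-13), B (2022-12-11), A (2023-08-05), E (2024-02-15), C (2024-05-11).
A is senior to E before the subordination, so the two trade places.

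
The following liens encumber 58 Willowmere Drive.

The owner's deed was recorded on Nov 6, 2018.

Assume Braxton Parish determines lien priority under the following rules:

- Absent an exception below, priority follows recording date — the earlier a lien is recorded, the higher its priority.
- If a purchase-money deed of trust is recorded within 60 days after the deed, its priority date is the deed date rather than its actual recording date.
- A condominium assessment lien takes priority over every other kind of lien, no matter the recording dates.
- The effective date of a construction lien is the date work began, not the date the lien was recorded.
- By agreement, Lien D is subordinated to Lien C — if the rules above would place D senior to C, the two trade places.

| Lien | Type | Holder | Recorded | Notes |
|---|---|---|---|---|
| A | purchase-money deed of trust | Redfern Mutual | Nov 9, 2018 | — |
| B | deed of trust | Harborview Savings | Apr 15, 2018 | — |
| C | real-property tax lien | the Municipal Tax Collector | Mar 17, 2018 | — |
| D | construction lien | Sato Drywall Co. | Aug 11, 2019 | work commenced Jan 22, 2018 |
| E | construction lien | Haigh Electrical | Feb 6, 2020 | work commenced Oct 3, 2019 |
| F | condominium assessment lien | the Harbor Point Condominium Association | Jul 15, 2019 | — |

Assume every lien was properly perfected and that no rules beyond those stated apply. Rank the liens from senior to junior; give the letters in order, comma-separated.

F, C, D, B, A, E

First, effective dates: A's effective date is the deed date, Nov 6, 2018; D relates back to Jan 22, 2018 (work commenced); E is treated as recorded Oct 3, 2019, the work-commencement date.
F is a condominium assessment lien and takes priority over every other lien.
The other liens, earliest effective date first: D (Jan 22, 2018), C (Mar 17, 2018), B (Apr 15, 2018), A (Nov 6, 2018), E (Oct 3, 2019).
D would otherwise be senior to C, so under the subordination agreement D and C exchange positions.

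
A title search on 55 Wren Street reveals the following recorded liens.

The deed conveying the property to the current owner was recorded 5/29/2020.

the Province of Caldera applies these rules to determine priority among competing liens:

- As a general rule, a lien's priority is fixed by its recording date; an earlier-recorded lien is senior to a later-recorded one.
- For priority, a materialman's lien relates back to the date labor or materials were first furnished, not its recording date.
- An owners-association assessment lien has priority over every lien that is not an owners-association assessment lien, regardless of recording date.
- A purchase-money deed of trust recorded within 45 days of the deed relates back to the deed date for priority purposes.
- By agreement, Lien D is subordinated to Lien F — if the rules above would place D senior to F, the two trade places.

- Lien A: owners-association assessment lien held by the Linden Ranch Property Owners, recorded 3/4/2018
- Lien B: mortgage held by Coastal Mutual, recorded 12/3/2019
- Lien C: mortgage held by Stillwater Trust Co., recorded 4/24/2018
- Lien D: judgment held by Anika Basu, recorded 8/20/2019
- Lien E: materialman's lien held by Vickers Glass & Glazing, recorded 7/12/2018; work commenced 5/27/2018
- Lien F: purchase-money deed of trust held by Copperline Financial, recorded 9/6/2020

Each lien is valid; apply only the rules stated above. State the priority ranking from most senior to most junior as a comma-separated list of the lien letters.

Effective dates after the stated exceptions: E is treated as recorded 5/27/2018, the work-commencement date; F was recorded 100 days after the deed, outside the 45-day window, so it keeps its recording date.
A is an owners-association assessment lien, so it outranks all other liens regardless of date.
Ordering the rest by effective date: C (4/24/2018), E (5/27/2018), D (8/20/2019), B (12/3/2019), F (9/6/2020).
D is senior to F before the subordination, so the two trade places.

A, C, E, F, B, D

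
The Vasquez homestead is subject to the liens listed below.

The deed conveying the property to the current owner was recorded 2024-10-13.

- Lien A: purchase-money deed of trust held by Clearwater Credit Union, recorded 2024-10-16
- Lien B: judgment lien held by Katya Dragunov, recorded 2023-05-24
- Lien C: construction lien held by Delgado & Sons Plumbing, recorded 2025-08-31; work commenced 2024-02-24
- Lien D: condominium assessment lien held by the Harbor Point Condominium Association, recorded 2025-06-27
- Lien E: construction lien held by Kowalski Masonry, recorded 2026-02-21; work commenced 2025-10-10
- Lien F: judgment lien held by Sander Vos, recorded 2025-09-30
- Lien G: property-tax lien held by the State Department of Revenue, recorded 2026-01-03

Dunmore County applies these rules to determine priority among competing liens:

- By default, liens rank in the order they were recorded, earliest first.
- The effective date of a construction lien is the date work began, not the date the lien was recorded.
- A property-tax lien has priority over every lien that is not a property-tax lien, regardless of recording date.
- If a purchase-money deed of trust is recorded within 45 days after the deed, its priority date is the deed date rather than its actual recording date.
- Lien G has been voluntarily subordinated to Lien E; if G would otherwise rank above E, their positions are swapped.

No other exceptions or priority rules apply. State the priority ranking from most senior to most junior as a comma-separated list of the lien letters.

Effective dates after the stated exceptions: A's effective date is the deed date, 2024-10-13; C is treated as recorded 2024-02-24, the work-commencement date; E is treated as recorded 2025-10-10, the work-commencement date.
G is a property-tax lien and takes priority over every other lien.
Remaining liens by effective date: B (2023-05-24), C (2024-02-24), A (2024-10-13), D (2025-06-27), F (2025-09-30), E (2025-10-10).
G would otherwise be senior to E, so under the subordination agreement G and E exchange positions.

E, B, C, A, D, F, G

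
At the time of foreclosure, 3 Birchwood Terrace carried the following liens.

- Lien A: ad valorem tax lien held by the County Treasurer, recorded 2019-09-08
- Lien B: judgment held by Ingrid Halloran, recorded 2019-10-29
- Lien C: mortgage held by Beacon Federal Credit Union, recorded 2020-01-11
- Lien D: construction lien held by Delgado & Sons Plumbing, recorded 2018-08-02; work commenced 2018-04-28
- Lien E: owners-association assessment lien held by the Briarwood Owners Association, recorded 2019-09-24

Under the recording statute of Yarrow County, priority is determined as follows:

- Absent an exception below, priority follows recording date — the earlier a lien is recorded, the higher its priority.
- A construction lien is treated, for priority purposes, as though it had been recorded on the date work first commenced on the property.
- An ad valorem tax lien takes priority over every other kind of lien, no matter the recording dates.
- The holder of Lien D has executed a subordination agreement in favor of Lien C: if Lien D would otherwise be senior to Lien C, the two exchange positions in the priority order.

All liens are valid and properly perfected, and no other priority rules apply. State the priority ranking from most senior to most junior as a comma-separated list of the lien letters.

A, C, E, B, D

First, effective dates: D is treated as recorded 2018-04-28, the work-commencement date.
A is an ad valorem tax lien, so it outranks all other liens regardless of date.
Remaining liens by effective date: D (2018-04-28), E (2019-09-24), B (2019-10-29), C (2020-01-11).
The subordination applies — D was senior to C — so D and C swap.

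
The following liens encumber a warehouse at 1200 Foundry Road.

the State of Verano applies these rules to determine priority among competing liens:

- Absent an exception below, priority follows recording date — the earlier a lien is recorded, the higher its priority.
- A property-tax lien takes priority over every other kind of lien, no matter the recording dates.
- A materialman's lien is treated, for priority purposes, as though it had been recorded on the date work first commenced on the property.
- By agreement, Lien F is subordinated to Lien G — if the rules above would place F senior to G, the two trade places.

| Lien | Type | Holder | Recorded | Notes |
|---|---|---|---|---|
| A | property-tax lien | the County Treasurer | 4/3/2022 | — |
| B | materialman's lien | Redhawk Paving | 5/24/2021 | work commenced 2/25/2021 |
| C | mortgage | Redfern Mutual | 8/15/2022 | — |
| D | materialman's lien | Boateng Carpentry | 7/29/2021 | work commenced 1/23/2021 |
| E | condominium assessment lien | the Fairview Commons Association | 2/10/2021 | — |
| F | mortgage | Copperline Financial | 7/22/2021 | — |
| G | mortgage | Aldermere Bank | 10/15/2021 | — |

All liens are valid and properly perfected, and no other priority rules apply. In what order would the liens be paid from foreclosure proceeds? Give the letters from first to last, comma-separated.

A, D, E, B, G, F, C

Effective dates: B is treated as recorded 2/25/2021, the work-commencement date; D relates back to 1/23/2021 (work commenced).
A is a property-tax lien, so it outranks all other liens regardless of date.
Ordering the rest by effective date: D (1/23/2021), E (2/10/2021), B (2/25/2021), F (7/22/2021), G (10/15/2021), C (8/15/2022).
F is senior to G before the subordination, so the two trade places.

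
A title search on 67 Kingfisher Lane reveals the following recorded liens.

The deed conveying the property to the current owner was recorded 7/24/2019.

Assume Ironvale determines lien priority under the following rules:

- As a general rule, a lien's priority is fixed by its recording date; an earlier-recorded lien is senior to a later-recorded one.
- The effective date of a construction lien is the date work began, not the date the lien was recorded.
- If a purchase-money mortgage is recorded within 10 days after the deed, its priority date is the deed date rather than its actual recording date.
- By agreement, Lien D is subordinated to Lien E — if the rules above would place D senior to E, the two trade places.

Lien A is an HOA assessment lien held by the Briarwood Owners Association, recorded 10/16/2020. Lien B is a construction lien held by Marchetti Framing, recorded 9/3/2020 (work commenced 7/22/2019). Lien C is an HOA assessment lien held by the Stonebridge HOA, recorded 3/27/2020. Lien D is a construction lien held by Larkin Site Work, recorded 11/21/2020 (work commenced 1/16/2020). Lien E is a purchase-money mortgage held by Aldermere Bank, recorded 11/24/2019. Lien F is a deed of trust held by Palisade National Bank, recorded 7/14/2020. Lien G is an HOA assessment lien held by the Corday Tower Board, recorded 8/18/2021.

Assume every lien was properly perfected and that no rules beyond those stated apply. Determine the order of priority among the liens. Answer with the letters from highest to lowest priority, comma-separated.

B, E, D, C, F, A, G

Effective dates: B is treated as recorded 7/22/2019, the work-commencement date; D's effective date is 1/16/2020, when work began; E missed the 10-day window (123 days after the deed), so its recording date stands.
Sorted by effective date: B (7/22/2019), E (11/24/2019), D (1/16/2020), C (3/27/2020), F (7/14/2020), A (10/16/2020), G (8/18/2021).
D already ranks below E; the subordination has no effect.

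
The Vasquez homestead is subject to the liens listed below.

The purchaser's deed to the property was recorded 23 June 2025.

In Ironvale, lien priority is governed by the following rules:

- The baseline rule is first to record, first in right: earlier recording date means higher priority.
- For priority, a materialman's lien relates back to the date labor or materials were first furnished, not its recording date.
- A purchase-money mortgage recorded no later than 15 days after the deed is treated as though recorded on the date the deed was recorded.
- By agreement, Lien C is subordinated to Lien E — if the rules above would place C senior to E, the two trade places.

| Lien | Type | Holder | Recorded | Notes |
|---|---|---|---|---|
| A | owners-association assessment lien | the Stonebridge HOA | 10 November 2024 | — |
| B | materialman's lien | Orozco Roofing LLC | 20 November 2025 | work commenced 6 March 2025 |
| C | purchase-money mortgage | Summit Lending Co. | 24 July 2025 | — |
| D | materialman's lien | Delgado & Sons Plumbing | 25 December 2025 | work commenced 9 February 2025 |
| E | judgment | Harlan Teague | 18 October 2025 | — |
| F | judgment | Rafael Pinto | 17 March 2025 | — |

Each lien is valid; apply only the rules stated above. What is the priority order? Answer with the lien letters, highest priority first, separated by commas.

Effective dates after the stated exceptions: B's effective date is 6 March 2025, when work began; C missed the 15-day window (31 days after the deed), so its recording date stands; D relates back to 9 February 2025 (work commenced).
Ordering by effective date: A (10 November 2024), D (9 February 2025), B (6 March 2025), F (17 March 2025), C (24 July 2025), E (18 October 2025).
The subordination applies — C was senior to E — so C and E swap.

A, D, B, F, E, C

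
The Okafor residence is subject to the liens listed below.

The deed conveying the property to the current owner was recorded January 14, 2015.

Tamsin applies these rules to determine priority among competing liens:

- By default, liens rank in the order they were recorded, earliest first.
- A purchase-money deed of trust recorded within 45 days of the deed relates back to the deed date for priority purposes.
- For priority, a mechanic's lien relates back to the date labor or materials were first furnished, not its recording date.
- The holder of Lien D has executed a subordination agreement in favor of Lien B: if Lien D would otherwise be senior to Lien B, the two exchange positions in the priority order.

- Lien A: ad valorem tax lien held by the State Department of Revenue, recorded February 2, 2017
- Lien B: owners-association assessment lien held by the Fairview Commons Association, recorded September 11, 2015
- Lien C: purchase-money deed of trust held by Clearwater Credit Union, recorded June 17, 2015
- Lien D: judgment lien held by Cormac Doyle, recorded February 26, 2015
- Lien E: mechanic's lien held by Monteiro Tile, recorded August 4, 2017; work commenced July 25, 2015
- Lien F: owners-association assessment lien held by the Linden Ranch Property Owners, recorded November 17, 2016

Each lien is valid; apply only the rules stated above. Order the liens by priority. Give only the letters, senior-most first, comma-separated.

Effective dates after the stated exceptions: C was recorded 154 days after the deed — beyond 45 days — so no relation-back applies; E relates back to July 25, 2015 (work commenced).
By effective date: D (February 26, 2015), C (June 17, 2015), E (July 25, 2015), B (September 11, 2015), F (November 17, 2016), A (February 2, 2017).
The subordination applies — D was senior to B — so D and B swap.

B, C, E, D, F, A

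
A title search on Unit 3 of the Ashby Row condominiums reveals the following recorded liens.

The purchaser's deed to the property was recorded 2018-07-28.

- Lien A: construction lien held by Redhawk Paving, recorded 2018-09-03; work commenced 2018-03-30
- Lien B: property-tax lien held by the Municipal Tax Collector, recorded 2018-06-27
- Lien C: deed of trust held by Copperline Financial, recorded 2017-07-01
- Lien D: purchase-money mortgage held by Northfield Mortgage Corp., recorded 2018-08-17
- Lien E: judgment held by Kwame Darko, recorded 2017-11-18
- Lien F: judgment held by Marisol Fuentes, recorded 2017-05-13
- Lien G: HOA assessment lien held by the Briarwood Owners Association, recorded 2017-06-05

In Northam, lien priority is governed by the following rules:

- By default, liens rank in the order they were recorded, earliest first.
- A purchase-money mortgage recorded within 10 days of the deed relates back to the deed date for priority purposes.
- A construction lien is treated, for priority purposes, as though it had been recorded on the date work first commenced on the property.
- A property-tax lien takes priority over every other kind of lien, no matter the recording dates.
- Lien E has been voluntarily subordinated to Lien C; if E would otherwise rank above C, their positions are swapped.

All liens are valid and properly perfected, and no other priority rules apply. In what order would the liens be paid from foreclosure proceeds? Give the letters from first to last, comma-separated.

B, F, G, C, E, A, D

Adjusting effective dates: A is treated as recorded 2018-03-30, the work-commencement date; D was recorded 20 days after the deed, outside the 10-day window, so it keeps its recording date.
As a property-tax lien, B is senior to every other lien.
Among the remaining liens, by effective date: F (2017-05-13), G (2017-06-05), C (2017-07-01), E (2017-11-18), A (2018-03-30), D (2018-08-17).
E is already junior to C, so the subordination agreement changes nothing.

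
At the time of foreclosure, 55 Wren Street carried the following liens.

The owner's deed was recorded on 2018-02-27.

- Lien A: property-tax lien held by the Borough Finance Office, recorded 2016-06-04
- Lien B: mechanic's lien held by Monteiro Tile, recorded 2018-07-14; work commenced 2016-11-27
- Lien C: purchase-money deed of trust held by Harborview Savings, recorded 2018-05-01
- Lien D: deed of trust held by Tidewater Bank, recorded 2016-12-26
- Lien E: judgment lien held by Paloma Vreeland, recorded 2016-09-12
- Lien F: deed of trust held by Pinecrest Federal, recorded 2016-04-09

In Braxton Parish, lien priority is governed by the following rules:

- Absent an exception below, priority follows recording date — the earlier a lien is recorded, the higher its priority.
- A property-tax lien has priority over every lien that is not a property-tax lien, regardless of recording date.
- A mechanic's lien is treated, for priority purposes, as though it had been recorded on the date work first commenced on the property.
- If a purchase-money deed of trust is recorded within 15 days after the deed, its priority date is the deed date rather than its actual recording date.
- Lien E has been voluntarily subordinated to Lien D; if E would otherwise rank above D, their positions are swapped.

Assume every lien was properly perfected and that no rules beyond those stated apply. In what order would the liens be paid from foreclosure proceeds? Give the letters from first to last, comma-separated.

A, F, D, B, E, C

Adjusting effective dates: B is treated as recorded 2016-11-27, the work-commencement date; C was recorded 63 days after the deed — beyond 15 days — so no relation-back applies.
A, as a property-tax lien, has superpriority and ranks first.
The other liens, earliest effective date first: F (2016-04-09), E (2016-09-12), B (2016-11-27), D (2016-12-26), C (2018-05-01).
Because E would otherwise rank above D, the subordination swaps them.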